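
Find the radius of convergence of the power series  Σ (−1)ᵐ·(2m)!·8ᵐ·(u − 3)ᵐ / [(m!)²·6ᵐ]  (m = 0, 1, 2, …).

R = 3/16

By the ratio test, |a_{m+1}/a_m| = (2m+1)·(2m+2)/(m+1)² · 8/6 → 16/3.
Hence the series converges for |u − 3| < 1/(16/3) = 3/16, so the radius of convergence is 3/16.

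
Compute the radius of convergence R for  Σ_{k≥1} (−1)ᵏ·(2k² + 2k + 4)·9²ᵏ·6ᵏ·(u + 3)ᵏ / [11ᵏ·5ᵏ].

Ratio test: |a_{k+1}/a_k| = [(2(k+1)² + 2(k+1) + 4)/(2k² + 2k + 4)] · 81·6/(11·5) → 486/55 as k → ∞.
Convergence for |u + 3| · 486/55 < 1, i.e. |u + 3| < 55/486. So R = 55/486.

R = 55/486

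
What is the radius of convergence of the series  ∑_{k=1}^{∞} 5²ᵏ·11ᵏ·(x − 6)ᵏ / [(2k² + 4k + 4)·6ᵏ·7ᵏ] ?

R = 42/275

By the ratio test, |a_{k+1}/a_k| = [(2k² + 4k + 4)/(2(k+1)² + 4(k+1) + 4)] · 25·11/(6·7) → 275/42.
The series converges when 275/42 · |x − 6| < 1, giving R = 42/275.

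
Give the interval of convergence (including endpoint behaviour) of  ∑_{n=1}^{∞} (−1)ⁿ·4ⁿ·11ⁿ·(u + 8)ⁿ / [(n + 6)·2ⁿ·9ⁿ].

By the ratio test, |a_{n+1}/a_n| = [(n + 6)/((n+1) + 6)] · 4·11/(2·9) → 22/9.
Thus R = 1/(22/9) = 9/22.
Check u = -167/22: the terms alternate in sign and decrease monotonically to 0 in absolute value (size ~ c/n), so the alternating series test gives convergence.
At u = -185/22: the terms behave like c/n; limit comparison with the harmonic series gives divergence.

(-185/22, -167/22]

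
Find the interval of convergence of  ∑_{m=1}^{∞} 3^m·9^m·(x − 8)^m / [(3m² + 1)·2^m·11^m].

Ratio test: |a_{m+1}/a_m| = [(3m² + 1)/(3(m+1)² + 1)] · 3·9/(2·11) → 27/22 as m → ∞.
Hence the series converges for |x − 8| < 1/(27/22) = 22/27, so the radius of convergence is 22/27.
When x = 238/27, absolute convergence follows by limit comparison with Σ 1/m².
Endpoint x = 194/27: the terms are on the order of 1/m², so the series converges absolutely by comparison with the p-series (p = 2 > 1).

[194/27, 238/27]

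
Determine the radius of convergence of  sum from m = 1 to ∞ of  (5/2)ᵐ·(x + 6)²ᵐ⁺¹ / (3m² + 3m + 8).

By the ratio test, |a_{m+1}/a_m| = [(3m² + 3m + 8)/(3(m+1)² + 3(m+1) + 8)] · 5/2 → 5/2.
Writing y = (x + 6)², the series in y has radius 2/5, so |x + 6| < √(2/5) and R = √10/5.

R = √10/5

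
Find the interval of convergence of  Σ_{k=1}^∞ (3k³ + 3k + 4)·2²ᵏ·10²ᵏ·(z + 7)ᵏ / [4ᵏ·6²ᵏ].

By the ratio test, |a_{k+1}/a_k| = [(3(k+1)³ + 3(k+1) + 4)/(3k³ + 3k + 4)] · 4·100/(4·36) → 25/9.
Hence the series converges for |z + 7| < 1/(25/9) = 9/25, so the radius of convergence is 9/25.
Endpoint z = -166/25: the terms have absolute value of order k³, which does not tend to 0, so the series diverges by the divergence test.
At z = -184/25: the k-th term does not approach 0; divergence by the term test.

(-184/25, -166/25)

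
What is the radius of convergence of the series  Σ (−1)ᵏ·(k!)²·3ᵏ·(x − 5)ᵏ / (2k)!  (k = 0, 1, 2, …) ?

R = 4/3

The ratio of consecutive coefficients is (k+1)²/[(2k+1)·(2k+2)] · 3 → 3/4.
Thus R = 1/(3/4) = 4/3.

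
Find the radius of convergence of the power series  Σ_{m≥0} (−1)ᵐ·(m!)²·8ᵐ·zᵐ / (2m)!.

Apply the ratio test: |a_{m+1}| / |a_m| = (m+1)²/[(2m+1)·(2m+2)] · 8, which tends to 2 as m → ∞.
Hence the series converges for |z| < 1/(2) = 1/2, so the radius of convergence is 1/2.

R = 1/2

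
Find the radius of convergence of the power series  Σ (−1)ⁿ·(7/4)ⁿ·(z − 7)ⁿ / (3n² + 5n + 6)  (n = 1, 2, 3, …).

R = 4/7

The ratio of consecutive coefficients is [(3n² + 5n + 6)/(3(n+1)² + 5(n+1) + 6)] · 7/4 → 7/4.
Convergence for |z − 7| · 7/4 < 1, i.e. |z − 7| < 4/7. So R = 4/7.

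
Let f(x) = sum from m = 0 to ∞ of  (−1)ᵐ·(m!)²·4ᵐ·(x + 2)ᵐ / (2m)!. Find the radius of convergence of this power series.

R = 1

Apply the ratio test: |a_{m+1}| / |a_m| = (m+1)²/[(2m+1)·(2m+2)] · 4, which tends to 1 as m → ∞.
Hence R = 1.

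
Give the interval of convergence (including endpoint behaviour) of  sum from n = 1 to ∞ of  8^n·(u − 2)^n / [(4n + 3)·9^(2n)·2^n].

[-73/4, 89/4)

The ratio of consecutive coefficients is [(4n + 3)/(4(n+1) + 3)] · 8/(81·2) → 4/81.
Hence the series converges for |u − 2| < 1/(4/81) = 81/4, so the radius of convergence is 81/4.
When u = 89/4, comparison with the harmonic series Σ 1/n shows the series diverges.
Endpoint u = -73/4: the terms alternate in sign and decrease monotonically to 0 in absolute value (size ~ c/n), so the alternating series test gives convergence.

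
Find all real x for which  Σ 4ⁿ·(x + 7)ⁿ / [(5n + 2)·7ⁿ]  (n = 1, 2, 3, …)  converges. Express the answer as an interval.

[-35/4, -21/4)

The ratio of consecutive coefficients is [(5n + 2)/(5(n+1) + 2)] · 4/7 → 4/7.
The series converges when 4/7 · |x + 7| < 1, giving R = 7/4.
Endpoint x = -21/4: comparison with the harmonic series Σ 1/n shows the series diverges.
Endpoint x = -35/4: an alternating series whose terms decrease to 0 in absolute value, so it converges by the Leibniz criterion.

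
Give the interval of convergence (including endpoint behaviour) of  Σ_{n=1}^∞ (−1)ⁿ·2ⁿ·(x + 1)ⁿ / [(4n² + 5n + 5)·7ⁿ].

[-9/2, 5/2]

Ratio test: |a_{n+1}/a_n| = [(4n² + 5n + 5)/(4(n+1)² + 5(n+1) + 5)] · 2/7 → 2/7 as n → ∞.
Thus R = 1/(2/7) = 7/2.
Endpoint x = 5/2: the terms are on the order of 1/n², so the series converges absolutely by comparison with the p-series (p = 2 > 1).
Endpoint x = -9/2: the terms are on the order of 1/n², so the series converges absolutely by comparison with the p-series (p = 2 > 1).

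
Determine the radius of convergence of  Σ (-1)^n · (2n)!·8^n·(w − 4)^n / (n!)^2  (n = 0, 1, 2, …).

By the ratio test, |a_{n+1}/a_n| = (2n+1)·(2n+2)/(n+1)² · 8 → 32.
The series converges when 32 · |w − 4| < 1, giving R = 1/32.

R = 1/32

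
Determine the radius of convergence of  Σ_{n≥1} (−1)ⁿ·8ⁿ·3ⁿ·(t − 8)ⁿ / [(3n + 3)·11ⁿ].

R = 11/24

The ratio of consecutive coefficients is [(3n + 3)/(3(n+1) + 3)] · 8·3/11 → 24/11.
Convergence for |t − 8| · 24/11 < 1, i.e. |t − 8| < 11/24. So R = 11/24.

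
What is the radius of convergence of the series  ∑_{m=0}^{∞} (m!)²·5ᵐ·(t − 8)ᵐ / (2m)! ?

R = 4/5

The ratio of consecutive coefficients is (m+1)²/[(2m+1)·(2m+2)] · 5 → 5/4.
Convergence for |t − 8| · 5/4 < 1, i.e. |t − 8| < 4/5. So R = 4/5.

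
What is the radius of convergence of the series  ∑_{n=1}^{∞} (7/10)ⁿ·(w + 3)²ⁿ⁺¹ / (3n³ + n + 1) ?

The ratio of consecutive coefficients is [(3n³ + n + 1)/(3(n+1)³ + (n+1) + 1)] · 7/10 → 7/10.
Writing y = (w + 3)², the series in y has radius 10/7, so |w + 3| < √(10/7) and R = √70/7.

R = √70/7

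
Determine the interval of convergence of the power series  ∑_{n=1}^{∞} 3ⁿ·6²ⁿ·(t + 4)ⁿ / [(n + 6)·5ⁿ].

[-437/108, -427/108)

Ratio test: |a_{n+1}/a_n| = [(n + 6)/((n+1) + 6)] · 3·36/5 → 108/5 as n → ∞.
Convergence for |t + 4| · 108/5 < 1, i.e. |t + 4| < 5/108. So R = 5/108.
Check t = -427/108: the terms are asymptotic to a nonzero constant times 1/n, so the series diverges by limit comparison with Σ 1/n.
Check t = -437/108: convergence follows from the alternating series test (terms decrease monotonically to 0).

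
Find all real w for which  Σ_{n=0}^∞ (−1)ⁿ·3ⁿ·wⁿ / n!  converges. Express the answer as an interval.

(−∞, ∞)

Ratio test: |a_{n+1}/a_n| = 3 · 1/(n+1) → 0 as n → ∞.
Since the limit is 0 < 1 for every w, the series converges on all of ℝ and R = ∞.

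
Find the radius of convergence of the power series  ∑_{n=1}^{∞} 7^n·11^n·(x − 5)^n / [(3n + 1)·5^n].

R = 5/77

The ratio of consecutive coefficients is [(3n + 1)/(3(n+1) + 1)] · 7·11/5 → 77/5.
The series converges when 77/5 · |x − 5| < 1, giving R = 5/77.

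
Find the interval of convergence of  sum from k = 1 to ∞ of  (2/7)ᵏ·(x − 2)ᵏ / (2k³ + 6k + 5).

By the ratio test, |a_{k+1}/a_k| = [(2k³ + 6k + 5)/(2(k+1)³ + 6(k+1) + 5)] · 2/7 → 2/7.
Thus R = 1/(2/7) = 7/2.
At x = 11/2: absolute convergence follows by limit comparison with Σ 1/k³.
Endpoint x = -3/2: absolute convergence follows by limit comparison with Σ 1/k³.

[-3/2, 11/2]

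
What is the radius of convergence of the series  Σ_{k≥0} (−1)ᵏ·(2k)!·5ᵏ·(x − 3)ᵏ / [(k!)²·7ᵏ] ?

Apply the ratio test: |a_{k+1}| / |a_k| = (2k+1)·(2k+2)/(k+1)² · 5/7, which tends to 20/7 as k → ∞.
The series converges when 20/7 · |x − 3| < 1, giving R = 7/20.

R = 7/20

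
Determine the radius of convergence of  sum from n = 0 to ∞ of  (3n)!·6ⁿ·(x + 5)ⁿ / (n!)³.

R = 1/162

Ratio test: |a_{n+1}/a_n| = (3n+1)·(3n+2)·(3n+3)/(n+1)³ · 6 → 162 as n → ∞.
The series converges when 162 · |x + 5| < 1, giving R = 1/162.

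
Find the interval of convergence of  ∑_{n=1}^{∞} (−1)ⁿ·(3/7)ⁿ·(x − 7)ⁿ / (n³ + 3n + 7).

[14/3, 28/3]

Ratio test: |a_{n+1}/a_n| = [(n³ + 3n + 7)/((n+1)³ + 3(n+1) + 7)] · 3/7 → 3/7 as n → ∞.
Convergence for |x − 7| · 3/7 < 1, i.e. |x − 7| < 7/3. So R = 7/3.
When x = 28/3, the terms are on the order of 1/n³, so the series converges absolutely by comparison with the p-series (p = 3 > 1).
Endpoint x = 14/3: the series is dominated by a constant times Σ 1/n³, which converges (p = 3 > 1).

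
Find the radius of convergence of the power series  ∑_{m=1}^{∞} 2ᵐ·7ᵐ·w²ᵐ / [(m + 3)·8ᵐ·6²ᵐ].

R = 12√7/7

Apply the ratio test: |a_{m+1}| / |a_m| = [(m + 3)/((m+1) + 3)] · 2·7/(8·36), which tends to 7/144 as m → ∞.
Successive powers of w differ by 2, so the series converges when |w|² · 7/144 < 1, i.e. |w| < √(144/7). So R = 12√7/7.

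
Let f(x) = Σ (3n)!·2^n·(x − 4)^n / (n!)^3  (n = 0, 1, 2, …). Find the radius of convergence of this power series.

R = 1/54

By the ratio test, |a_{n+1}/a_n| = (3n+1)·(3n+2)·(3n+3)/(n+1)³ · 2 → 54.
Hence the series converges for |x − 4| < 1/(54) = 1/54, so the radius of convergence is 1/54.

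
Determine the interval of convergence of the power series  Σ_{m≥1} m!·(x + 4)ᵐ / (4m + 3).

By the ratio test, |a_{m+1}/a_m| = (m+1) · (4m + 3)/(4(m+1) + 3) → ∞.
The terms grow without bound for any (x + 4) ≠ 0, so R = 0 (convergence only at x = -4).

{-4}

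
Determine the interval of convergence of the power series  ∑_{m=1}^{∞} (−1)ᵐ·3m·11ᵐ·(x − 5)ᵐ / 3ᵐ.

(52/11, 58/11)

Ratio test: |a_{m+1}/a_m| = [3(m+1)/3m] · 11/3 → 11/3 as m → ∞.
The series converges when 11/3 · |x − 5| < 1, giving R = 3/11.
When x = 58/11, the m-th term does not approach 0; divergence by the term test.
Endpoint x = 52/11: the terms do not tend to 0, so the series diverges.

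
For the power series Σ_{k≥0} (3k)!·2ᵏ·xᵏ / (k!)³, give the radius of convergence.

Ratio test: |a_{k+1}/a_k| = (3k+1)·(3k+2)·(3k+3)/(k+1)³ · 2 → 54 as k → ∞.
The series converges when 54 · |x| < 1, giving R = 1/54.

R = 1/54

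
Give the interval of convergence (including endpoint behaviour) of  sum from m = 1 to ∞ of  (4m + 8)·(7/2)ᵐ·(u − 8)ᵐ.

Ratio test: |a_{m+1}/a_m| = [(4(m+1) + 8)/(4m + 8)] · 7/2 → 7/2 as m → ∞.
Hence the series converges for |u − 8| < 1/(7/2) = 2/7, so the radius of convergence is 2/7.
When u = 58/7, the terms do not tend to 0, so the series diverges.
Check u = 54/7: the terms have absolute value of order m, which does not tend to 0, so the series diverges by the divergence test.

(54/7, 58/7)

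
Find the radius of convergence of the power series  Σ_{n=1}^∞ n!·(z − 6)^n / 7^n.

The ratio of consecutive coefficients is (n+1) · 1/7 → ∞.
The terms grow without bound for any (z − 6) ≠ 0, so R = 0 (convergence only at z = 6).

R = 0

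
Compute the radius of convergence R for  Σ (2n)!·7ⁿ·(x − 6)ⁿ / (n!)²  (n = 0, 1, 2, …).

Ratio test: |a_{n+1}/a_n| = (2n+1)·(2n+2)/(n+1)² · 7 → 28 as n → ∞.
Convergence for |x − 6| · 28 < 1, i.e. |x − 6| < 1/28. So R = 1/28.

R = 1/28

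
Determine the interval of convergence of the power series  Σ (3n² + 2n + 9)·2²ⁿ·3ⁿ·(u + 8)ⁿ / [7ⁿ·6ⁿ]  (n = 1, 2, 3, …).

(-23/2, -9/2)

The ratio of consecutive coefficients is [(3(n+1)² + 2(n+1) + 9)/(3n² + 2n + 9)] · 4·3/(7·6) → 2/7.
Hence the series converges for |u + 8| < 1/(2/7) = 7/2, so the radius of convergence is 7/2.
Endpoint u = -9/2: the terms have absolute value of order n², which does not tend to 0, so the series diverges by the divergence test.
Endpoint u = -23/2: the terms do not tend to 0, so the series diverges.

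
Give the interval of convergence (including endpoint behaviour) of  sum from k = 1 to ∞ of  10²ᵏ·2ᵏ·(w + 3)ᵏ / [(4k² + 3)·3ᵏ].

The ratio of consecutive coefficients is [(4k² + 3)/(4(k+1)² + 3)] · 100·2/3 → 200/3.
Thus R = 1/(200/3) = 3/200.
Check w = -597/200: absolute convergence follows by limit comparison with Σ 1/k².
Endpoint w = -603/200: the terms are on the order of 1/k², so the series converges absolutely by comparison with the p-series (p = 2 > 1).

[-603/200, -597/200]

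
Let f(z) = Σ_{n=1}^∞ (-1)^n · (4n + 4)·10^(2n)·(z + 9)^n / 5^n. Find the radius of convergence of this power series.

R = 1/20

By the ratio test, |a_{n+1}/a_n| = [(4(n+1) + 4)/(4n + 4)] · 100/5 → 20.
The series converges when 20 · |z + 9| < 1, giving R = 1/20.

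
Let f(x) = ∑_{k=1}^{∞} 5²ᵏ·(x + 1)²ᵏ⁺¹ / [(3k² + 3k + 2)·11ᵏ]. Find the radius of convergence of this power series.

R = √11/5

The ratio of consecutive coefficients is [(3k² + 3k + 2)/(3(k+1)² + 3(k+1) + 2)] · 25/11 → 25/11.
Writing y = (x + 1)², the series in y has radius 11/25, so |x + 1| < √(11/25) and R = √11/5.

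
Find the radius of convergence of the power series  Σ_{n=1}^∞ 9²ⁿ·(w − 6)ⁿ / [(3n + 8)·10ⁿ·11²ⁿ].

R = 1210/81

Apply the ratio test: |a_{n+1}| / |a_n| = [(3n + 8)/(3(n+1) + 8)] · 81/(10·121), which tends to 81/1210 as n → ∞.
The series converges when 81/1210 · |w − 6| < 1, giving R = 1210/81.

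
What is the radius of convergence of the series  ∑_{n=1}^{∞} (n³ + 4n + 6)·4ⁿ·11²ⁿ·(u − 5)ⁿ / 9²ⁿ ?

R = 81/484

Ratio test: |a_{n+1}/a_n| = [((n+1)³ + 4(n+1) + 6)/(n³ + 4n + 6)] · 4·121/81 → 484/81 as n → ∞.
Hence the series converges for |u − 5| < 1/(484/81) = 81/484, so the radius of convergence is 81/484.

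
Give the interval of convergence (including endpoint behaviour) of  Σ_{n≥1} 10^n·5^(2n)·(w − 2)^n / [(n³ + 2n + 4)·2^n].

[249/125, 251/125]

The ratio of consecutive coefficients is [(n³ + 2n + 4)/((n+1)³ + 2(n+1) + 4)] · 10·25/2 → 125.
The series converges when 125 · |w − 2| < 1, giving R = 1/125.
At w = 251/125: the series is dominated by a constant times Σ 1/n³, which converges (p = 3 > 1).
At w = 249/125: the series is dominated by a constant times Σ 1/n³, which converges (p = 3 > 1).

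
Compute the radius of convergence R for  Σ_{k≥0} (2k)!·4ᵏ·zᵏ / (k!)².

R = 1/16

Ratio test: |a_{k+1}/a_k| = (2k+1)·(2k+2)/(k+1)² · 4 → 16 as k → ∞.
Thus R = 1/(16) = 1/16.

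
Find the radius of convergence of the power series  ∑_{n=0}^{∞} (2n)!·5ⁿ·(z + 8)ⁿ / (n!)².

R = 1/20

Apply the ratio test: |a_{n+1}| / |a_n| = (2n+1)·(2n+2)/(n+1)² · 5, which tends to 20 as n → ∞.
Thus R = 1/(20) = 1/20.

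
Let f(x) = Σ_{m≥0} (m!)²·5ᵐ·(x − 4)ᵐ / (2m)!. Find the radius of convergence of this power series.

Ratio test: |a_{m+1}/a_m| = (m+1)²/[(2m+1)·(2m+2)] · 5 → 5/4 as m → ∞.
Hence the series converges for |x − 4| < 1/(5/4) = 4/5, so the radius of convergence is 4/5.

R = 4/5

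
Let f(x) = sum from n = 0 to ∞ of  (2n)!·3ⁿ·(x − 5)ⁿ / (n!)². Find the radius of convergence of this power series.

Ratio test: |a_{n+1}/a_n| = (2n+1)·(2n+2)/(n+1)² · 3 → 12 as n → ∞.
Hence the series converges for |x − 5| < 1/(12) = 1/12, so the radius of convergence is 1/12.

R = 1/12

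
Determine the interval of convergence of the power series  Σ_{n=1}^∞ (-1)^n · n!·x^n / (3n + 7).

{0}

Ratio test: |a_{n+1}/a_n| = (n+1) · (3n + 7)/(3(n+1) + 7) → ∞ as n → ∞.
The ratio grows without bound, so the series diverges whenever x ≠ 0; it converges only at x = 0. R = 0.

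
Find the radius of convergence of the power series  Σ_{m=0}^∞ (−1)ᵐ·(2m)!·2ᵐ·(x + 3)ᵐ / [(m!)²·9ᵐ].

The ratio of consecutive coefficients is (2m+1)·(2m+2)/(m+1)² · 2/9 → 8/9.
The series converges when 8/9 · |x + 3| < 1, giving R = 9/8.

R = 9/8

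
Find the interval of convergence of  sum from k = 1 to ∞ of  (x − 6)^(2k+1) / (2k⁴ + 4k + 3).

Ratio test: |a_{k+1}/a_k| = (2k⁴ + 4k + 3)/(2(k+1)⁴ + 4(k+1) + 3) → 1 as k → ∞.
Since the exponent of (x − 6) increases by 2 each term, convergence requires |x − 6|² < 1, hence R = 1.
At x = 7: the series is dominated by a constant times Σ 1/k⁴, which converges (p = 4 > 1).
Check x = 5: absolute convergence follows by limit comparison with Σ 1/k⁴.

[5, 7]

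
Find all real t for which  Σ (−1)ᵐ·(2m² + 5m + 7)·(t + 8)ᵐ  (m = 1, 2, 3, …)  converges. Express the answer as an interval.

(-9, -7)

By the ratio test, |a_{m+1}/a_m| = (2(m+1)² + 5(m+1) + 7)/(2m² + 5m + 7) → 1.
Convergence for |t + 8| < 1, so R = 1.
Check t = -7: the terms do not tend to 0, so the series diverges.
Check t = -9: the terms have absolute value of order m², which does not tend to 0, so the series diverges by the divergence test.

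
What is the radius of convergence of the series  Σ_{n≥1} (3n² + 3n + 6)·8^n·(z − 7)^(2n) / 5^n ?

Ratio test: |a_{n+1}/a_n| = [(3(n+1)² + 3(n+1) + 6)/(3n² + 3n + 6)] · 8/5 → 8/5 as n → ∞.
Since the exponent of (z − 7) increases by 2 each term, convergence requires |z − 7|² < 5/8, hence R = √10/4.

R = √10/4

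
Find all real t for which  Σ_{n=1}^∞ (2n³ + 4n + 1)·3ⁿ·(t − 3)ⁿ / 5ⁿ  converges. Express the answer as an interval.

(4/3, 14/3)

By the ratio test, |a_{n+1}/a_n| = [(2(n+1)³ + 4(n+1) + 1)/(2n³ + 4n + 1)] · 3/5 → 3/5.
Hence the series converges for |t − 3| < 1/(3/5) = 5/3, so the radius of convergence is 5/3.
Endpoint t = 14/3: the terms have absolute value of order n³, which does not tend to 0, so the series diverges by the divergence test.
When t = 4/3, the terms do not tend to 0, so the series diverges.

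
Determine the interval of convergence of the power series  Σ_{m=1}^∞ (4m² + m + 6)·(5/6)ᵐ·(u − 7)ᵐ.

(29/5, 41/5)

Ratio test: |a_{m+1}/a_m| = [(4(m+1)² + (m+1) + 6)/(4m² + m + 6)] · 5/6 → 5/6 as m → ∞.
Hence the series converges for |u − 7| < 1/(5/6) = 6/5, so the radius of convergence is 6/5.
When u = 41/5, the m-th term does not approach 0; divergence by the term test.
When u = 29/5, the terms have absolute value of order m², which does not tend to 0, so the series diverges by the divergence test.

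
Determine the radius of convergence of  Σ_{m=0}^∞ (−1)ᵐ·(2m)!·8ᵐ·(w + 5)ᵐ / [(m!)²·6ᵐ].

By the ratio test, |a_{m+1}/a_m| = (2m+1)·(2m+2)/(m+1)² · 8/6 → 16/3.
Thus R = 1/(16/3) = 3/16.

R = 3/16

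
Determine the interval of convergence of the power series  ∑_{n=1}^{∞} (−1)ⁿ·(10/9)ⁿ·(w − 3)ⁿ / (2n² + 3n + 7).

Apply the ratio test: |a_{n+1}| / |a_n| = [(2n² + 3n + 7)/(2(n+1)² + 3(n+1) + 7)] · 10/9, which tends to 10/9 as n → ∞.
The series converges when 10/9 · |w − 3| < 1, giving R = 9/10.
Check w = 39/10: the terms are on the order of 1/n², so the series converges absolutely by comparison with the p-series (p = 2 > 1).
Endpoint w = 21/10: absolute convergence follows by limit comparison with Σ 1/n².

[21/10, 39/10]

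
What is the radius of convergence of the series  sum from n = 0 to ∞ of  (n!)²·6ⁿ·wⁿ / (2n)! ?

R = 2/3

The ratio of consecutive coefficients is (n+1)²/[(2n+1)·(2n+2)] · 6 → 3/2.
Thus R = 1/(3/2) = 2/3.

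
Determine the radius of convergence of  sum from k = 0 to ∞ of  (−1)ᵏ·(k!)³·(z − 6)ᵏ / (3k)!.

The ratio of consecutive coefficients is (k+1)³/[(3k+1)·(3k+2)·(3k+3)] → 1/27.
Hence the series converges for |z − 6| < 1/(1/27) = 27, so the radius of convergence is 27.

R = 27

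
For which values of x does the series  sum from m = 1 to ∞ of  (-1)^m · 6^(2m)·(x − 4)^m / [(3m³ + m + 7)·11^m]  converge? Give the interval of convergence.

[133/36, 155/36]

The ratio of consecutive coefficients is [(3m³ + m + 7)/(3(m+1)³ + (m+1) + 7)] · 36/11 → 36/11.
Convergence for |x − 4| · 36/11 < 1, i.e. |x − 4| < 11/36. So R = 11/36.
When x = 155/36, the terms are on the order of 1/m³, so the series converges absolutely by comparison with the p-series (p = 3 > 1).
At x = 133/36: absolute convergence follows by limit comparison with Σ 1/m³.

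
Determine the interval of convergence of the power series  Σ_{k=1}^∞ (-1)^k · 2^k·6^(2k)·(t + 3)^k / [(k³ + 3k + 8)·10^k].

[-113/36, -103/36]

The ratio of consecutive coefficients is [(k³ + 3k + 8)/((k+1)³ + 3(k+1) + 8)] · 2·36/10 → 36/5.
Convergence for |t + 3| · 36/5 < 1, i.e. |t + 3| < 5/36. So R = 5/36.
Check t = -103/36: the series is dominated by a constant times Σ 1/k³, which converges (p = 3 > 1).
When t = -113/36, absolute convergence follows by limit comparison with Σ 1/k³.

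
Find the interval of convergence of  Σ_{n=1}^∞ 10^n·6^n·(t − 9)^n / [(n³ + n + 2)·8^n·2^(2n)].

[127/15, 143/15]

Apply the ratio test: |a_{n+1}| / |a_n| = [(n³ + n + 2)/((n+1)³ + (n+1) + 2)] · 10·6/(8·4), which tends to 15/8 as n → ∞.
The series converges when 15/8 · |t − 9| < 1, giving R = 8/15.
Check t = 143/15: absolute convergence follows by limit comparison with Σ 1/n³.
At t = 127/15: absolute convergence follows by limit comparison with Σ 1/n³.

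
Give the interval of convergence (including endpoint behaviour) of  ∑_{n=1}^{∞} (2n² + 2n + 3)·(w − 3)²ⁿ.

(2, 4)

Apply the ratio test: |a_{n+1}| / |a_n| = (2(n+1)² + 2(n+1) + 3)/(2n² + 2n + 3), which tends to 1 as n → ∞.
Since the exponent of (w − 3) increases by 2 each term, convergence requires |w − 3|² < 1, hence R = 1.
Check w = 4: the terms do not tend to 0, so the series diverges.
Endpoint w = 2: the n-th term does not approach 0; divergence by the term test.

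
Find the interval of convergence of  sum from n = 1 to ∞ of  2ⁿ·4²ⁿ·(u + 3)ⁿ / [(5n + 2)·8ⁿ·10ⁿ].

[-11/2, -1/2)

The ratio of consecutive coefficients is [(5n + 2)/(5(n+1) + 2)] · 2·16/(8·10) → 2/5.
Convergence for |u + 3| · 2/5 < 1, i.e. |u + 3| < 5/2. So R = 5/2.
At u = -1/2: comparison with the harmonic series Σ 1/n shows the series diverges.
Check u = -11/2: convergence follows from the alternating series test (terms decrease monotonically to 0).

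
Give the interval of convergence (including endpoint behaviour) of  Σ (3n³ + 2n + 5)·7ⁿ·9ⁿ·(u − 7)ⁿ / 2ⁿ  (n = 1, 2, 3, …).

By the ratio test, |a_{n+1}/a_n| = [(3(n+1)³ + 2(n+1) + 5)/(3n³ + 2n + 5)] · 7·9/2 → 63/2.
The series converges when 63/2 · |u − 7| < 1, giving R = 2/63.
Check u = 443/63: the n-th term does not approach 0; divergence by the term test.
Endpoint u = 439/63: the terms have absolute value of order n³, which does not tend to 0, so the series diverges by the divergence test.

(439/63, 443/63)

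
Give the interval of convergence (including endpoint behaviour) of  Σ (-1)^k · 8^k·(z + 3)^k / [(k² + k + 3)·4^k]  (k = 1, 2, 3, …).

The ratio of consecutive coefficients is [(k² + k + 3)/((k+1)² + (k+1) + 3)] · 8/4 → 2.
Convergence for |z + 3| · 2 < 1, i.e. |z + 3| < 1/2. So R = 1/2.
When z = -5/2, absolute convergence follows by limit comparison with Σ 1/k².
At z = -7/2: the series is dominated by a constant times Σ 1/k², which converges (p = 2 > 1).

[-7/2, -5/2]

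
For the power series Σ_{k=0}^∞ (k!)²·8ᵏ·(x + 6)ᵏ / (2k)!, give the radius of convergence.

By the ratio test, |a_{k+1}/a_k| = (k+1)²/[(2k+1)·(2k+2)] · 8 → 2.
The series converges when 2 · |x + 6| < 1, giving R = 1/2.

R = 1/2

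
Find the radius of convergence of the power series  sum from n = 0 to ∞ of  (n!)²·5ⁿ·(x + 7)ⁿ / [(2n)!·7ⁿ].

R = 28/5

Apply the ratio test: |a_{n+1}| / |a_n| = (n+1)²/[(2n+1)·(2n+2)] · 5/7, which tends to 5/28 as n → ∞.
Convergence for |x + 7| · 5/28 < 1, i.e. |x + 7| < 28/5. So R = 28/5.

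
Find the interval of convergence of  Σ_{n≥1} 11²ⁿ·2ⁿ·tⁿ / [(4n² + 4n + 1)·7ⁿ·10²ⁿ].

Ratio test: |a_{n+1}/a_n| = [(4n² + 4n + 1)/(4(n+1)² + 4(n+1) + 1)] · 121·2/(7·100) → 121/350 as n → ∞.
The series converges when 121/350 · |t| < 1, giving R = 350/121.
Endpoint t = 350/121: the terms are on the order of 1/n², so the series converges absolutely by comparison with the p-series (p = 2 > 1).
At t = -350/121: absolute convergence follows by limit comparison with Σ 1/n².

[-350/121, 350/121]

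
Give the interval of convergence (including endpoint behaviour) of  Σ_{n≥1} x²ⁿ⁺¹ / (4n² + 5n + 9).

[-1, 1]

Apply the ratio test: |a_{n+1}| / |a_n| = (4n² + 5n + 9)/(4(n+1)² + 5(n+1) + 9), which tends to 1 as n → ∞.
Writing y = x², the series in y has radius 1, so |x| < √(1) = 1 and R = 1.
When x = 1, absolute convergence follows by limit comparison with Σ 1/n².
At x = -1: the terms are on the order of 1/n², so the series converges absolutely by comparison with the p-series (p = 2 > 1).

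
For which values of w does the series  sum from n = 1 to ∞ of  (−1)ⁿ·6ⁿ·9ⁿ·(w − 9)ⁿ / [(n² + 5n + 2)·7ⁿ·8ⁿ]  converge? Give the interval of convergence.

By the ratio test, |a_{n+1}/a_n| = [(n² + 5n + 2)/((n+1)² + 5(n+1) + 2)] · 6·9/(7·8) → 27/28.
The series converges when 27/28 · |w − 9| < 1, giving R = 28/27.
Check w = 271/27: absolute convergence follows by limit comparison with Σ 1/n².
At w = 215/27: the series is dominated by a constant times Σ 1/n², which converges (p = 2 > 1).

[215/27, 271/27]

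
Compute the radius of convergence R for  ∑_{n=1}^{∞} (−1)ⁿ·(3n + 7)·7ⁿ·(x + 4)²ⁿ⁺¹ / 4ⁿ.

R = 2√7/7

Ratio test: |a_{n+1}/a_n| = [(3(n+1) + 7)/(3n + 7)] · 7/4 → 7/4 as n → ∞.
Writing y = (x + 4)², the series in y has radius 4/7, so |x + 4| < √(4/7) and R = 2√7/7.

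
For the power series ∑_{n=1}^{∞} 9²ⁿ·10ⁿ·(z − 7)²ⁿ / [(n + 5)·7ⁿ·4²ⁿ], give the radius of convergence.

Apply the ratio test: |a_{n+1}| / |a_n| = [(n + 5)/((n+1) + 5)] · 81·10/(7·16), which tends to 405/56 as n → ∞.
Writing y = (z − 7)², the series in y has radius 56/405, so |z − 7| < √(56/405) and R = 2√70/45.

R = 2√70/45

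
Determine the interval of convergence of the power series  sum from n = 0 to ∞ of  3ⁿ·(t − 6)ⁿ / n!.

(−∞, ∞)

The ratio of consecutive coefficients is 3 · 1/(n+1) → 0.
The ratio tends to 0 regardless of t, hence R = ∞.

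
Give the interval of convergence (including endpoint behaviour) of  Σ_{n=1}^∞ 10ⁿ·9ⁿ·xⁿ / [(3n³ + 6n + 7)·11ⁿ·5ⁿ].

Apply the ratio test: |a_{n+1}| / |a_n| = [(3n³ + 6n + 7)/(3(n+1)³ + 6(n+1) + 7)] · 10·9/(11·5), which tends to 18/11 as n → ∞.
Thus R = 1/(18/11) = 11/18.
Check x = 11/18: the terms are on the order of 1/n³, so the series converges absolutely by comparison with the p-series (p = 3 > 1).
At x = -11/18: the series is dominated by a constant times Σ 1/n³, which converges (p = 3 > 1).

[-11/18, 11/18]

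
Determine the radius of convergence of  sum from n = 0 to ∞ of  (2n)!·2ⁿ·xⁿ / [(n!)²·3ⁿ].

The ratio of consecutive coefficients is (2n+1)·(2n+2)/(n+1)² · 2/3 → 8/3.
The series converges when 8/3 · |x| < 1, giving R = 3/8.

R = 3/8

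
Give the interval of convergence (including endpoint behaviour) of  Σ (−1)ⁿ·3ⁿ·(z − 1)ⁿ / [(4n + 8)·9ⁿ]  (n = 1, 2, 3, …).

Ratio test: |a_{n+1}/a_n| = [(4n + 8)/(4(n+1) + 8)] · 3/9 → 1/3 as n → ∞.
Convergence for |z − 1| · 1/3 < 1, i.e. |z − 1| < 3. So R = 3.
Endpoint z = 4: the terms alternate in sign and decrease monotonically to 0 in absolute value (size ~ c/n), so the alternating series test gives convergence.
Check z = -2: the terms are asymptotic to a nonzero constant times 1/n, so the series diverges by limit comparison with Σ 1/n.

(-2, 4]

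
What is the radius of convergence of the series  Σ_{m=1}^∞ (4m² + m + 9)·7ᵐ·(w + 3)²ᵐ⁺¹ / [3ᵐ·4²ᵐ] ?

R = 4√21/7

The ratio of consecutive coefficients is [(4(m+1)² + (m+1) + 9)/(4m² + m + 9)] · 7/(3·16) → 7/48.
Successive powers of (w + 3) differ by 2, so the series converges when |w + 3|² · 7/48 < 1, i.e. |w + 3| < √(48/7). So R = 4√21/7.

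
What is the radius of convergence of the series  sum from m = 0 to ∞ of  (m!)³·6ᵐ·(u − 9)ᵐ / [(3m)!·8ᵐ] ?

Ratio test: |a_{m+1}/a_m| = (m+1)³/[(3m+1)·(3m+2)·(3m+3)] · 6/8 → 1/36 as m → ∞.
Convergence for |u − 9| · 1/36 < 1, i.e. |u − 9| < 36. So R = 36.

R = 36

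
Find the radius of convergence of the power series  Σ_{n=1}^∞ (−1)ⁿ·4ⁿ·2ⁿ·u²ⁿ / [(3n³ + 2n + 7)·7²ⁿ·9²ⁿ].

R = 63√2/4

By the ratio test, |a_{n+1}/a_n| = [(3n³ + 2n + 7)/(3(n+1)³ + 2(n+1) + 7)] · 4·2/(49·81) → 8/3969.
Since the exponent of u increases by 2 each term, convergence requires |u|² < 3969/8, hence R = 63√2/4.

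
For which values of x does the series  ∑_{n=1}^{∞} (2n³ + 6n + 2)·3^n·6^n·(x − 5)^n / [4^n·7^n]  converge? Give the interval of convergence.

The ratio of consecutive coefficients is [(2(n+1)³ + 6(n+1) + 2)/(2n³ + 6n + 2)] · 3·6/(4·7) → 9/14.
Thus R = 1/(9/14) = 14/9.
Check x = 59/9: the terms have absolute value of order n³, which does not tend to 0, so the series diverges by the divergence test.
At x = 31/9: the terms have absolute value of order n³, which does not tend to 0, so the series diverges by the divergence test.

(31/9, 59/9)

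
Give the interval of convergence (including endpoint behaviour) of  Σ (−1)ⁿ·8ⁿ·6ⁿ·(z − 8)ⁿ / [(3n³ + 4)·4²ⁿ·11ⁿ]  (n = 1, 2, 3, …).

[13/3, 35/3]

By the ratio test, |a_{n+1}/a_n| = [(3n³ + 4)/(3(n+1)³ + 4)] · 8·6/(16·11) → 3/11.
Hence the series converges for |z − 8| < 1/(3/11) = 11/3, so the radius of convergence is 11/3.
At z = 35/3: absolute convergence follows by limit comparison with Σ 1/n³.
Endpoint z = 13/3: the terms are on the order of 1/n³, so the series converges absolutely by comparison with the p-series (p = 3 > 1).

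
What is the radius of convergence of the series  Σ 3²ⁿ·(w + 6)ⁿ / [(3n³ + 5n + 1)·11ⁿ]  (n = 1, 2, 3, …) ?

R = 11/9

Apply the ratio test: |a_{n+1}| / |a_n| = [(3n³ + 5n + 1)/(3(n+1)³ + 5(n+1) + 1)] · 9/11, which tends to 9/11 as n → ∞.
Convergence for |w + 6| · 9/11 < 1, i.e. |w + 6| < 11/9. So R = 11/9.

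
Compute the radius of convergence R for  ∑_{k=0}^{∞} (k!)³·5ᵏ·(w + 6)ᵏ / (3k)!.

R = 27/5

Apply the ratio test: |a_{k+1}| / |a_k| = (k+1)³/[(3k+1)·(3k+2)·(3k+3)] · 5, which tends to 5/27 as k → ∞.
The series converges when 5/27 · |w + 6| < 1, giving R = 27/5.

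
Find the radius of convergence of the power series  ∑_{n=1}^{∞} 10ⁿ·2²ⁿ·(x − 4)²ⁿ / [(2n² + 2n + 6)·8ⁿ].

R = √5/5

The ratio of consecutive coefficients is [(2n² + 2n + 6)/(2(n+1)² + 2(n+1) + 6)] · 10·4/8 → 5.
Since the exponent of (x − 4) increases by 2 each term, convergence requires |x − 4|² < 1/5, hence R = √5/5.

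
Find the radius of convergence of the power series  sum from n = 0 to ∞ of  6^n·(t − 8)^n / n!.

R = ∞

Ratio test: |a_{n+1}/a_n| = 6 · 1/(n+1) → 0 as n → ∞.
Since the limit is 0 < 1 for every t, the series converges on all of ℝ and R = ∞.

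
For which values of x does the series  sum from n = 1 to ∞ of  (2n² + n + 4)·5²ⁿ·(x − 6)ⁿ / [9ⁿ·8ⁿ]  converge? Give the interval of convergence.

Apply the ratio test: |a_{n+1}| / |a_n| = [(2(n+1)² + (n+1) + 4)/(2n² + n + 4)] · 25/(9·8), which tends to 25/72 as n → ∞.
The series converges when 25/72 · |x − 6| < 1, giving R = 72/25.
Endpoint x = 222/25: the terms do not tend to 0, so the series diverges.
When x = 78/25, the terms do not tend to 0, so the series diverges.

(78/25, 222/25)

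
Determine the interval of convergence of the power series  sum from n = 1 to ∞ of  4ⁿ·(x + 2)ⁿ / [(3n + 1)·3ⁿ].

Apply the ratio test: |a_{n+1}| / |a_n| = [(3n + 1)/(3(n+1) + 1)] · 4/3, which tends to 4/3 as n → ∞.
The series converges when 4/3 · |x + 2| < 1, giving R = 3/4.
Endpoint x = -5/4: the terms are asymptotic to a nonzero constant times 1/n, so the series diverges by limit comparison with Σ 1/n.
Endpoint x = -11/4: the terms alternate in sign and decrease monotonically to 0 in absolute value (size ~ c/n), so the alternating series test gives convergence.

[-11/4, -5/4)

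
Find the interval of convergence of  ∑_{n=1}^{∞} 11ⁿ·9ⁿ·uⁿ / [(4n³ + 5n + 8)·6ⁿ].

[-2/33, 2/33]

Ratio test: |a_{n+1}/a_n| = [(4n³ + 5n + 8)/(4(n+1)³ + 5(n+1) + 8)] · 11·9/6 → 33/2 as n → ∞.
Convergence for |u| · 33/2 < 1, i.e. |u| < 2/33. So R = 2/33.
At u = 2/33: the terms are on the order of 1/n³, so the series converges absolutely by comparison with the p-series (p = 3 > 1).
Endpoint u = -2/33: absolute convergence follows by limit comparison with Σ 1/n³.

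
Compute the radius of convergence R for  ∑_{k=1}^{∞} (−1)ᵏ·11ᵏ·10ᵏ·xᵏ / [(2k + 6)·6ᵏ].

Ratio test: |a_{k+1}/a_k| = [(2k + 6)/(2(k+1) + 6)] · 11·10/6 → 55/3 as k → ∞.
Hence the series converges for |x| < 1/(55/3) = 3/55, so the radius of convergence is 3/55.

R = 3/55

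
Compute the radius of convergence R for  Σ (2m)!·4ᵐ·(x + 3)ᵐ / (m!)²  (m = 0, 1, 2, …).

Apply the ratio test: |a_{m+1}| / |a_m| = (2m+1)·(2m+2)/(m+1)² · 4, which tends to 16 as m → ∞.
Thus R = 1/(16) = 1/16.

R = 1/16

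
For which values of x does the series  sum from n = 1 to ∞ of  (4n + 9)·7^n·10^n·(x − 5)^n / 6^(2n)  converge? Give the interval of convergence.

(157/35, 193/35)

Ratio test: |a_{n+1}/a_n| = [(4(n+1) + 9)/(4n + 9)] · 7·10/36 → 35/18 as n → ∞.
Convergence for |x − 5| · 35/18 < 1, i.e. |x − 5| < 18/35. So R = 18/35.
When x = 193/35, the n-th term does not approach 0; divergence by the term test.
When x = 157/35, the terms have absolute value of order n, which does not tend to 0, so the series diverges by the divergence test.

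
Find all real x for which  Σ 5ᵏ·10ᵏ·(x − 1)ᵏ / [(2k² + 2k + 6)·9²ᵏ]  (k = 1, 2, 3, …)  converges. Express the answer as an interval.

The ratio of consecutive coefficients is [(2k² + 2k + 6)/(2(k+1)² + 2(k+1) + 6)] · 5·10/81 → 50/81.
Hence the series converges for |x − 1| < 1/(50/81) = 81/50, so the radius of convergence is 81/50.
Endpoint x = 131/50: absolute convergence follows by limit comparison with Σ 1/k².
When x = -31/50, the series is dominated by a constant times Σ 1/k², which converges (p = 2 > 1).

[-31/50, 131/50]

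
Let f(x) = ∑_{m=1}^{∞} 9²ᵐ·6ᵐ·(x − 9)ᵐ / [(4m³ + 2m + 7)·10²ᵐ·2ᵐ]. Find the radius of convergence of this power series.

R = 100/243

Apply the ratio test: |a_{m+1}| / |a_m| = [(4m³ + 2m + 7)/(4(m+1)³ + 2(m+1) + 7)] · 81·6/(100·2), which tends to 243/100 as m → ∞.
Hence the series converges for |x − 9| < 1/(243/100) = 100/243, so the radius of convergence is 100/243.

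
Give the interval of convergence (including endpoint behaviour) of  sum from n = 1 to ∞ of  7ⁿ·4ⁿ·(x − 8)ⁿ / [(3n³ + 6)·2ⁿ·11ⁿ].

Apply the ratio test: |a_{n+1}| / |a_n| = [(3n³ + 6)/(3(n+1)³ + 6)] · 7·4/(2·11), which tends to 14/11 as n → ∞.
The series converges when 14/11 · |x − 8| < 1, giving R = 11/14.
When x = 123/14, the series is dominated by a constant times Σ 1/n³, which converges (p = 3 > 1).
At x = 101/14: absolute convergence follows by limit comparison with Σ 1/n³.

[101/14, 123/14]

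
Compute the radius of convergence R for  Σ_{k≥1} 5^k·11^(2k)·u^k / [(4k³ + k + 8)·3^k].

R = 3/605

The ratio of consecutive coefficients is [(4k³ + k + 8)/(4(k+1)³ + (k+1) + 8)] · 5·121/3 → 605/3.
Hence the series converges for |u| < 1/(605/3) = 3/605, so the radius of convergence is 3/605.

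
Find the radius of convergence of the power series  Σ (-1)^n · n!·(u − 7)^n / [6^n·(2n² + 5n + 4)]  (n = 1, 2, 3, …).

R = 0

Ratio test: |a_{n+1}/a_n| = (n+1) · 1/6 · (2n² + 5n + 4)/(2(n+1)² + 5(n+1) + 4) → ∞ as n → ∞.
The ratio grows without bound, so the series diverges whenever (u − 7) ≠ 0; it converges only at u = 7. R = 0.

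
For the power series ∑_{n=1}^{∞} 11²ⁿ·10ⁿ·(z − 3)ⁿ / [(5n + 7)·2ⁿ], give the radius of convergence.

The ratio of consecutive coefficients is [(5n + 7)/(5(n+1) + 7)] · 121·10/2 → 605.
The series converges when 605 · |z − 3| < 1, giving R = 1/605.

R = 1/605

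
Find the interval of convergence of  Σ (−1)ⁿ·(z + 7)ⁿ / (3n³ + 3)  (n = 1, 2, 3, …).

Ratio test: |a_{n+1}/a_n| = (3n³ + 3)/(3(n+1)³ + 3) → 1 as n → ∞.
So the series converges when |z + 7| < 1 and diverges when |z + 7| > 1; R = 1.
Endpoint z = -6: absolute convergence follows by limit comparison with Σ 1/n³.
Endpoint z = -8: the series is dominated by a constant times Σ 1/n³, which converges (p = 3 > 1).

[-8, -6]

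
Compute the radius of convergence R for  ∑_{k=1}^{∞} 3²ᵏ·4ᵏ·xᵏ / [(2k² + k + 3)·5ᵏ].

Apply the ratio test: |a_{k+1}| / |a_k| = [(2k² + k + 3)/(2(k+1)² + (k+1) + 3)] · 9·4/5, which tends to 36/5 as k → ∞.
Thus R = 1/(36/5) = 5/36.

R = 5/36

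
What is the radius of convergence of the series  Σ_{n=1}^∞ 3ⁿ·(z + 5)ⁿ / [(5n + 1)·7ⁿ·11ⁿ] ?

R = 77/3

Apply the ratio test: |a_{n+1}| / |a_n| = [(5n + 1)/(5(n+1) + 1)] · 3/(7·11), which tends to 3/77 as n → ∞.
Thus R = 1/(3/77) = 77/3.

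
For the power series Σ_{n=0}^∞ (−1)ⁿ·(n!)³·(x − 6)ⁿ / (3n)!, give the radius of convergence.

Apply the ratio test: |a_{n+1}| / |a_n| = (n+1)³/[(3n+1)·(3n+2)·(3n+3)], which tends to 1/27 as n → ∞.
Hence the series converges for |x − 6| < 1/(1/27) = 27, so the radius of convergence is 27.

R = 27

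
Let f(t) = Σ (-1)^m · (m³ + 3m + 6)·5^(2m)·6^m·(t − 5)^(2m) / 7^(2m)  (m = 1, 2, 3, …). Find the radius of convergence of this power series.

R = 7√6/30

The ratio of consecutive coefficients is [((m+1)³ + 3(m+1) + 6)/(m³ + 3m + 6)] · 25·6/49 → 150/49.
Since the exponent of (t − 5) increases by 2 each term, convergence requires |t − 5|² < 49/150, hence R = 7√6/30.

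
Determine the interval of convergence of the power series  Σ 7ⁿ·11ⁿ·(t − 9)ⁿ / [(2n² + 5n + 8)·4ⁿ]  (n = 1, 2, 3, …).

Ratio test: |a_{n+1}/a_n| = [(2n² + 5n + 8)/(2(n+1)² + 5(n+1) + 8)] · 7·11/4 → 77/4 as n → ∞.
Hence the series converges for |t − 9| < 1/(77/4) = 4/77, so the radius of convergence is 4/77.
Check t = 697/77: the terms are on the order of 1/n², so the series converges absolutely by comparison with the p-series (p = 2 > 1).
Endpoint t = 689/77: the series is dominated by a constant times Σ 1/n², which converges (p = 2 > 1).

[689/77, 697/77]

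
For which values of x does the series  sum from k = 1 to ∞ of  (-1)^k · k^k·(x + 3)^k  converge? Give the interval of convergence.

{-3}

By the Cauchy root test, |a_k|^(1/k) = k → ∞.
The root grows without bound, so R = 0 (convergence only at x = -3).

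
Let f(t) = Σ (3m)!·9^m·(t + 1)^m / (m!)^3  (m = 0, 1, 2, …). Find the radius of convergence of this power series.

The ratio of consecutive coefficients is (3m+1)·(3m+2)·(3m+3)/(m+1)³ · 9 → 243.
Thus R = 1/(243) = 1/243.

R = 1/243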